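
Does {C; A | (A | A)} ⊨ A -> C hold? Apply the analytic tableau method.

Initial set: {C; (A | (A | A)); ~(A -> C)}.
~(A -> C): α-rule — add A, ~C.
× closes — contains both C and ~C.
All 1 branch closes.
Every branch closed, so the premises entail the conclusion.

Yes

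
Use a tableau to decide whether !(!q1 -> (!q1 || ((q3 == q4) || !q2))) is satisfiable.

Unsatisfiable

Initial set: {!(!q1 -> (!q1 || ((q3 == q4) || !q2)))}.
!(!q1 -> (!q1 || ((q3 == q4) || !q2))): α-rule — add !q1, !(!q1 || ((q3 == q4) || !q2)).
!(!q1 || ((q3 == q4) || !q2)): α-rule — add !!q1, !((q3 == q4) || !q2).
× closes — contains both q1 and !q1.
All 1 branch closes.
Every branch closed; the formula is unsatisfiable.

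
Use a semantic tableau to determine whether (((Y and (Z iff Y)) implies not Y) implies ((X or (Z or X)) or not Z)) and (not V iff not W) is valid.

Assume the negation and expand:
Initial set: {not ((((Y and (Z iff Y)) implies not Y) implies ((X or (Z or X)) or not Z)) and (not V iff not W))}.
not ((((Y and (Z iff Y)) implies not Y) implies ((X or (Z or X)) or not Z)) and (not V iff not W)): β-rule — branch into not (((Y and (Z iff Y)) implies not Y) implies ((X or (Z or X)) or not Z))  //  not (not V iff not W).
  branch 1 (add not (((Y and (Z iff Y)) implies not Y) implies ((X or (Z or X)) or not Z))):
    not (((Y and (Z iff Y)) implies not Y) implies ((X or (Z or X)) or not Z)): α-rule — add ((Y and (Z iff Y)) implies not Y), not ((X or (Z or X)) or not Z).
    not ((X or (Z or X)) or not Z): α-rule — add not (X or (Z or X)), not not Z.
    not (X or (Z or X)): α-rule — add not X, not (Z or X).
    not (Z or X): α-rule — add not Z, not X.
    × closes — contains both Z and not Z.
  branch 2 (add not (not V iff not W)):
    not (not V iff not W): β-rule — branch into not V, not not W  //  not not V, not W.
      branch 2.1 (add not V, not not W):
        ○ open, literals {V=F, W=T}.
      branch 2.2 (add not not V, not W):
        ○ open, literals {V=T, W=F}.
1 branch closed, 2 open.
An open branch gives a countermodel: V=F, W=T (unmentioned atoms arbitrary); under it the original formula is false.

Not valid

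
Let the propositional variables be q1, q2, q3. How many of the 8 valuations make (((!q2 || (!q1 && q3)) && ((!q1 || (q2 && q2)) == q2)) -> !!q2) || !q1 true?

Initial set: {((((!q2 || (!q1 && q3)) && ((!q1 || (q2 && q2)) == q2)) -> !!q2) || !q1)}.
((((!q2 || (!q1 && q3)) && ((!q1 || (q2 && q2)) == q2)) -> !!q2) || !q1): β-rule — branch into (((!q2 || (!q1 && q3)) && ((!q1 || (q2 && q2)) == q2)) -> !!q2)  //  !q1.
  branch 1 (add (((!q2 || (!q1 && q3)) && ((!q1 || (q2 && q2)) == q2)) -> !!q2)):
    (((!q2 || (!q1 && q3)) && ((!q1 || (q2 && q2)) == q2)) -> !!q2): β-rule — branch into !((!q2 || (!q1 && q3)) && ((!q1 || (q2 && q2)) == q2))  //  !!q2.
      branch 1.1 (add !((!q2 || (!q1 && q3)) && ((!q1 || (q2 && q2)) == q2))):
        !((!q2 || (!q1 && q3)) && ((!q1 || (q2 && q2)) == q2)): β-rule — branch into !(!q2 || (!q1 && q3))  //  !((!q1 || (q2 && q2)) == q2).
          branch 1.1.1 (add !(!q2 || (!q1 && q3))):
            !(!q2 || (!q1 && q3)): α-rule — add !!q2, !(!q1 && q3).
            !(!q1 && q3): β-rule — branch into !!q1  //  !q3.
              branch 1.1.1.1 (add !!q1):
                ○ open, literals {q1=T, q2=T}.
              branch 1.1.1.2 (add !q3):
                ○ open, literals {q2=T, q3=F}.
          branch 1.1.2 (add !((!q1 || (q2 && q2)) == q2)):
            !((!q1 || (q2 && q2)) == q2): β-rule — branch into (!q1 || (q2 && q2)), !q2  //  !(!q1 || (q2 && q2)), q2.
              branch 1.1.2.1 (add (!q1 || (q2 && q2)), !q2):
                (!q1 || (q2 && q2)): β-rule — branch into !q1  //  (q2 && q2).
                  branch 1.1.2.1.1 (add !q1):
                    ○ open, literals {q1=F, q2=F}.
                  branch 1.1.2.1.2 (add (q2 && q2)):
                    (q2 && q2): α-rule — add q2, q2.
                    × closes — contains both q2 and !q2.
              branch 1.1.2.2 (add !(!q1 || (q2 && q2)), q2):
                !(!q1 || (q2 && q2)): α-rule — add !!q1, !(q2 && q2).
                !(q2 && q2): β-rule — branch into !q2  //  !q2.
                  branch 1.1.2.2.1 (add !q2):
                    × closes — contains both q2 and !q2.
                  branch 1.1.2.2.2 (add !q2):
                    × closes — contains both q2 and !q2.
      branch 1.2 (add !!q2):
        !!q2: drop double negation, giving q2.
        ○ open, literals {q2=T}.
  branch 2 (add !q1):
    ○ open, literals {q1=F}.
3 branches closed, 5 open.
Each open branch fixes some atoms; the unmentioned ones are free. Counting distinct full assignments: branch {q1=T, q2=T} (q3) contributes 2 new; branch {q2=T, q3=F} (q1) contributes 1 new; branch {q1=F, q2=F} (q3) contributes 2 new; branch {q2=T} (q1, q3) contributes 1 new; branch {q1=F} (q2, q3) contributes 0 new. Total: 6.

6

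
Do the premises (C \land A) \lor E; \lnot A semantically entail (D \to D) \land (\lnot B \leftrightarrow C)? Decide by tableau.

No

Initial set: {T ((C \land A) \lor E); T \lnot A; F ((D \to D) \land (\lnot B \leftrightarrow C))}.
T ((C \land A) \lor E): β-rule — branch into T (C \land A)  //  T E.
  branch 1 (add T (C \land A)):
    T (C \land A): α-rule — add T C, T A.
    × closes — contains both A and \lnot A.
  branch 2 (add T E):
    F ((D \to D) \land (\lnot B \leftrightarrow C)): β-rule — branch into F (D \to D)  //  F (\lnot B \leftrightarrow C).
      branch 2.1 (add F (D \to D)):
        F (D \to D): α-rule — add T D, F D.
        × closes — contains both D and \lnot D.
      branch 2.2 (add F (\lnot B \leftrightarrow C)):
        F (\lnot B \leftrightarrow C): β-rule — branch into T \lnot B, F C  //  F \lnot B, T C.
          branch 2.2.1 (add T \lnot B, F C):
            ○ open, literals {A=F, B=F, C=F, E=T}.
          branch 2.2.2 (add F \lnot B, T C):
            ○ open, literals {A=F, B=T, C=T, E=T}.
2 branches closed, 2 open.
An open branch gives a countermodel: A=F, B=F, C=F, E=T (unmentioned atoms arbitrary); the premises hold there but the conclusion fails.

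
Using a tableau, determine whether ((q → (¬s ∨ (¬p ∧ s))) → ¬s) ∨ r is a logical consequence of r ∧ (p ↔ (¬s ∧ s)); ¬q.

Yes

Initial set: {(r ∧ (p ↔ (¬s ∧ s))); ¬q; ¬(((q → (¬s ∨ (¬p ∧ s))) → ¬s) ∨ r)}.
(r ∧ (p ↔ (¬s ∧ s))): α-rule — add r, (p ↔ (¬s ∧ s)).
¬(((q → (¬s ∨ (¬p ∧ s))) → ¬s) ∨ r): α-rule — add ¬((q → (¬s ∨ (¬p ∧ s))) → ¬s), ¬r.
× closes — contains both r and ¬r.
All 1 branch closes.
Every branch closed, so the premises entail the conclusion.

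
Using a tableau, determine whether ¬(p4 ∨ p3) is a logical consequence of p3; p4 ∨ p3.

No

Initial set: {p3; (p4 ∨ p3); ¬¬(p4 ∨ p3)}.
(p4 ∨ p3): β-rule — branch into p4  //  p3.
  branch 1 (add p4):
    ¬¬(p4 ∨ p3): β-rule — branch into p4  //  p3.
      branch 1.1 (add p4):
        ○ open, literals {p3=true, p4=true}.
      branch 1.2 (add p3):
        ○ open, literals {p3=true, p4=true}.
  branch 2 (add p3):
    ¬¬(p4 ∨ p3): β-rule — branch into p4  //  p3.
      branch 2.1 (add p4):
        ○ open, literals {p3=true, p4=true}.
      branch 2.2 (add p3):
        ○ open, literals {p3=true}.
0 branches closed, 4 open.
An open branch gives a countermodel: p3=true, p4=true (unmentioned atoms arbitrary); the premises hold there but the conclusion fails.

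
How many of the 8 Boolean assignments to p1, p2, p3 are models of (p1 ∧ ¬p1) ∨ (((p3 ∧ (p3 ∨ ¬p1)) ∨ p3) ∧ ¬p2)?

Initial set: {((p1 ∧ ¬p1) ∨ (((p3 ∧ (p3 ∨ ¬p1)) ∨ p3) ∧ ¬p2))}.
((p1 ∧ ¬p1) ∨ (((p3 ∧ (p3 ∨ ¬p1)) ∨ p3) ∧ ¬p2)): β-rule — branch into (p1 ∧ ¬p1)  //  (((p3 ∧ (p3 ∨ ¬p1)) ∨ p3) ∧ ¬p2).
  branch 1 (add (p1 ∧ ¬p1)):
    (p1 ∧ ¬p1): α-rule — add p1, ¬p1.
    × closes — contains both p1 and ¬p1.
  branch 2 (add (((p3 ∧ (p3 ∨ ¬p1)) ∨ p3) ∧ ¬p2)):
    (((p3 ∧ (p3 ∨ ¬p1)) ∨ p3) ∧ ¬p2): α-rule — add ((p3 ∧ (p3 ∨ ¬p1)) ∨ p3), ¬p2.
    ((p3 ∧ (p3 ∨ ¬p1)) ∨ p3): β-rule — branch into (p3 ∧ (p3 ∨ ¬p1))  //  p3.
      branch 2.1 (add (p3 ∧ (p3 ∨ ¬p1))):
        (p3 ∧ (p3 ∨ ¬p1)): α-rule — add p3, (p3 ∨ ¬p1).
        (p3 ∨ ¬p1): β-rule — branch into p3  //  ¬p1.
          branch 2.1.1 (add p3):
            ○ open, literals {p2=0, p3=1}.
          branch 2.1.2 (add ¬p1):
            ○ open, literals {p1=0, p2=0, p3=1}.
      branch 2.2 (add p3):
        ○ open, literals {p2=0, p3=1}.
1 branch closed, 3 open.
Each open branch fixes some atoms; the unmentioned ones are free. Counting distinct full assignments: branch {p2=0, p3=1} (p1) contributes 2 new; branch {p1=0, p2=0, p3=1} (none free) contributes 0 new; branch {p2=0, p3=1} (p1) contributes 0 new. Total: 2.

2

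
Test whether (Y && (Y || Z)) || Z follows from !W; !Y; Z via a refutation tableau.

Yes

Initial set: {!W; !Y; Z; !((Y && (Y || Z)) || Z)}.
!((Y && (Y || Z)) || Z): α-rule — add !(Y && (Y || Z)), !Z.
× closes — contains both Z and !Z.
All 1 branch closes.
Every branch closed, so the premises entail the conclusion.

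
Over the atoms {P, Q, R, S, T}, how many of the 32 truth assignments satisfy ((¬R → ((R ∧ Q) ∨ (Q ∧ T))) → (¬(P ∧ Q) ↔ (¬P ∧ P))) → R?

18

Initial set: {T (((¬R → ((R ∧ Q) ∨ (Q ∧ T))) → (¬(P ∧ Q) ↔ (¬P ∧ P))) → R)}.
T (((¬R → ((R ∧ Q) ∨ (Q ∧ T))) → (¬(P ∧ Q) ↔ (¬P ∧ P))) → R): β-rule — branch into F ((¬R → ((R ∧ Q) ∨ (Q ∧ T))) → (¬(P ∧ Q) ↔ (¬P ∧ P)))  //  T R.
  branch 1 (add F ((¬R → ((R ∧ Q) ∨ (Q ∧ T))) → (¬(P ∧ Q) ↔ (¬P ∧ P)))):
    F ((¬R → ((R ∧ Q) ∨ (Q ∧ T))) → (¬(P ∧ Q) ↔ (¬P ∧ P))): α-rule — add T (¬R → ((R ∧ Q) ∨ (Q ∧ T))), F (¬(P ∧ Q) ↔ (¬P ∧ P)).
    T (¬R → ((R ∧ Q) ∨ (Q ∧ T))): β-rule — branch into F ¬R  //  T ((R ∧ Q) ∨ (Q ∧ T)).
      branch 1.1 (add F ¬R):
        F (¬(P ∧ Q) ↔ (¬P ∧ P)): β-rule — branch into T ¬(P ∧ Q), F (¬P ∧ P)  //  F ¬(P ∧ Q), T (¬P ∧ P).
          branch 1.1.1 (add T ¬(P ∧ Q), F (¬P ∧ P)):
            T ¬(P ∧ Q): β-rule — branch into F P  //  F Q.
              branch 1.1.1.1 (add F P):
                F (¬P ∧ P): β-rule — branch into F ¬P  //  F P.
                  branch 1.1.1.1.1 (add F ¬P):
                    × closes — contains both P and ¬P.
                  branch 1.1.1.1.2 (add F P):
                    ○ open, literals {P=false, R=true}.
              branch 1.1.1.2 (add F Q):
                F (¬P ∧ P): β-rule — branch into F ¬P  //  F P.
                  branch 1.1.1.2.1 (add F ¬P):
                    ○ open, literals {P=true, Q=false, R=true}.
                  branch 1.1.1.2.2 (add F P):
                    ○ open, literals {P=false, Q=false, R=true}.
          branch 1.1.2 (add F ¬(P ∧ Q), T (¬P ∧ P)):
            F ¬(P ∧ Q): α-rule — add T P, T Q.
            T (¬P ∧ P): α-rule — add T ¬P, T P.
            × closes — contains both P and ¬P.
      branch 1.2 (add T ((R ∧ Q) ∨ (Q ∧ T))):
        F (¬(P ∧ Q) ↔ (¬P ∧ P)): β-rule — branch into T ¬(P ∧ Q), F (¬P ∧ P)  //  F ¬(P ∧ Q), T (¬P ∧ P).
          branch 1.2.1 (add T ¬(P ∧ Q), F (¬P ∧ P)):
            T ((R ∧ Q) ∨ (Q ∧ T)): β-rule — branch into T (R ∧ Q)  //  T (Q ∧ T).
              branch 1.2.1.1 (add T (R ∧ Q)):
                T (R ∧ Q): α-rule — add T R, T Q.
                T ¬(P ∧ Q): β-rule — branch into F P  //  F Q.
                  branch 1.2.1.1.1 (add F P):
                    F (¬P ∧ P): β-rule — branch into F ¬P  //  F P.
                      branch 1.2.1.1.1.1 (add F ¬P):
                        × closes — contains both P and ¬P.
                      branch 1.2.1.1.1.2 (add F P):
                        ○ open, literals {P=false, Q=true, R=true}.
                  branch 1.2.1.1.2 (add F Q):
                    × closes — contains both Q and ¬Q.
              branch 1.2.1.2 (add T (Q ∧ T)):
                T (Q ∧ T): α-rule — add T Q, T T.
                T ¬(P ∧ Q): β-rule — branch into F P  //  F Q.
                  branch 1.2.1.2.1 (add F P):
                    F (¬P ∧ P): β-rule — branch into F ¬P  //  F P.
                      branch 1.2.1.2.1.1 (add F ¬P):
                        × closes — contains both P and ¬P.
                      branch 1.2.1.2.1.2 (add F P):
                        ○ open, literals {P=false, Q=true, T=true}.
                  branch 1.2.1.2.2 (add F Q):
                    × closes — contains both Q and ¬Q.
          branch 1.2.2 (add F ¬(P ∧ Q), T (¬P ∧ P)):
            F ¬(P ∧ Q): α-rule — add T P, T Q.
            T (¬P ∧ P): α-rule — add T ¬P, T P.
            × closes — contains both P and ¬P.
  branch 2 (add T R):
    ○ open, literals {R=true}.
7 branches closed, 6 open.
Each open branch fixes some atoms; the unmentioned ones are free. Counting distinct full assignments: branch {P=false, R=true} (Q, S, T) contributes 8 new; branch {P=true, Q=false, R=true} (S, T) contributes 4 new; branch {P=false, Q=false, R=true} (S, T) contributes 0 new; branch {P=false, Q=true, R=true} (S, T) contributes 0 new; branch {P=false, Q=true, T=true} (R, S) contributes 2 new; branch {R=true} (P, Q, S, T) contributes 4 new. Total: 18.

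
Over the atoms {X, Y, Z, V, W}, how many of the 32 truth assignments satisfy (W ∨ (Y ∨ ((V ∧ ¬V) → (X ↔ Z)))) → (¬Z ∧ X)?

8

Initial set: {T ((W ∨ (Y ∨ ((V ∧ ¬V) → (X ↔ Z)))) → (¬Z ∧ X))}.
T ((W ∨ (Y ∨ ((V ∧ ¬V) → (X ↔ Z)))) → (¬Z ∧ X)): β-rule — branch into F (W ∨ (Y ∨ ((V ∧ ¬V) → (X ↔ Z))))  //  T (¬Z ∧ X).
  branch 1 (add F (W ∨ (Y ∨ ((V ∧ ¬V) → (X ↔ Z))))):
    F (W ∨ (Y ∨ ((V ∧ ¬V) → (X ↔ Z)))): α-rule — add F W, F (Y ∨ ((V ∧ ¬V) → (X ↔ Z))).
    F (Y ∨ ((V ∧ ¬V) → (X ↔ Z))): α-rule — add F Y, F ((V ∧ ¬V) → (X ↔ Z)).
    F ((V ∧ ¬V) → (X ↔ Z)): α-rule — add T (V ∧ ¬V), F (X ↔ Z).
    T (V ∧ ¬V): α-rule — add T V, T ¬V.
    × closes — contains both V and ¬V.
  branch 2 (add T (¬Z ∧ X)):
    T (¬Z ∧ X): α-rule — add T ¬Z, T X.
    ○ open, literals {X=1, Z=0}.
1 branch closed, 1 open.
Each open branch fixes some atoms; the unmentioned ones are free. Counting distinct full assignments: branch {X=1, Z=0} (Y, V, W) contributes 8 new. Total: 8.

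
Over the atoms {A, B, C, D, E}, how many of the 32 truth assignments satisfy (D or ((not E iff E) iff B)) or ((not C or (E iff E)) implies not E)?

28

Initial set: {((D or ((not E iff E) iff B)) or ((not C or (E iff E)) implies not E))}.
((D or ((not E iff E) iff B)) or ((not C or (E iff E)) implies not E)): β-rule — branch into (D or ((not E iff E) iff B))  //  ((not C or (E iff E)) implies not E).
  branch 1 (add (D or ((not E iff E) iff B))):
    (D or ((not E iff E) iff B)): β-rule — branch into D  //  ((not E iff E) iff B).
      branch 1.1 (add D):
        ○ open, literals {D=true}.
      branch 1.2 (add ((not E iff E) iff B)):
        ((not E iff E) iff B): β-rule — branch into (not E iff E), B  //  not (not E iff E), not B.
          branch 1.2.1 (add (not E iff E), B):
            (not E iff E): β-rule — branch into not E, E  //  not not E, not E.
              branch 1.2.1.1 (add not E, E):
                × closes — contains both E and not E.
              branch 1.2.1.2 (add not not E, not E):
                × closes — contains both E and not E.
          branch 1.2.2 (add not (not E iff E), not B):
            not (not E iff E): β-rule — branch into not E, not E  //  not not E, E.
              branch 1.2.2.1 (add not E, not E):
                ○ open, literals {B=false, E=false}.
              branch 1.2.2.2 (add not not E, E):
                ○ open, literals {B=false, E=true}.
  branch 2 (add ((not C or (E iff E)) implies not E)):
    ((not C or (E iff E)) implies not E): β-rule — branch into not (not C or (E iff E))  //  not E.
      branch 2.1 (add not (not C or (E iff E))):
        not (not C or (E iff E)): α-rule — add not not C, not (E iff E).
        not (E iff E): β-rule — branch into E, not E  //  not E, E.
          branch 2.1.1 (add E, not E):
            × closes — contains both E and not E.
          branch 2.1.2 (add not E, E):
            × closes — contains both E and not E.
      branch 2.2 (add not E):
        ○ open, literals {E=false}.
4 branches closed, 4 open.
Each open branch fixes some atoms; the unmentioned ones are free. Counting distinct full assignments: branch {D=true} (A, B, C, E) contributes 16 new; branch {B=false, E=false} (A, C, D) contributes 4 new; branch {B=false, E=true} (A, C, D) contributes 4 new; branch {E=false} (A, B, C, D) contributes 4 new. Total: 28.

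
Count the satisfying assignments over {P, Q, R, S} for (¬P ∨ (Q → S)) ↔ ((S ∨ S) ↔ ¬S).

Initial set: {((¬P ∨ (Q → S)) ↔ ((S ∨ S) ↔ ¬S))}.
((¬P ∨ (Q → S)) ↔ ((S ∨ S) ↔ ¬S)): β-rule — branch into (¬P ∨ (Q → S)), ((S ∨ S) ↔ ¬S)  //  ¬(¬P ∨ (Q → S)), ¬((S ∨ S) ↔ ¬S).
  branch 1 (add (¬P ∨ (Q → S)), ((S ∨ S) ↔ ¬S)):
    (¬P ∨ (Q → S)): β-rule — branch into ¬P  //  (Q → S).
      branch 1.1 (add ¬P):
        ((S ∨ S) ↔ ¬S): β-rule — branch into (S ∨ S), ¬S  //  ¬(S ∨ S), ¬¬S.
          branch 1.1.1 (add (S ∨ S), ¬S):
            (S ∨ S): β-rule — branch into S  //  S.
              branch 1.1.1.1 (add S):
                × closes — contains both S and ¬S.
              branch 1.1.1.2 (add S):
                × closes — contains both S and ¬S.
          branch 1.1.2 (add ¬(S ∨ S), ¬¬S):
            ¬(S ∨ S): α-rule — add ¬S, ¬S.
            × closes — contains both S and ¬S.
      branch 1.2 (add (Q → S)):
        ((S ∨ S) ↔ ¬S): β-rule — branch into (S ∨ S), ¬S  //  ¬(S ∨ S), ¬¬S.
          branch 1.2.1 (add (S ∨ S), ¬S):
            (Q → S): β-rule — branch into ¬Q  //  S.
              branch 1.2.1.1 (add ¬Q):
                (S ∨ S): β-rule — branch into S  //  S.
                  branch 1.2.1.1.1 (add S):
                    × closes — contains both S and ¬S.
                  branch 1.2.1.1.2 (add S):
                    × closes — contains both S and ¬S.
              branch 1.2.1.2 (add S):
                × closes — contains both S and ¬S.
          branch 1.2.2 (add ¬(S ∨ S), ¬¬S):
            ¬(S ∨ S): α-rule — add ¬S, ¬S.
            × closes — contains both S and ¬S.
  branch 2 (add ¬(¬P ∨ (Q → S)), ¬((S ∨ S) ↔ ¬S)):
    ¬(¬P ∨ (Q → S)): α-rule — add ¬¬P, ¬(Q → S).
    ¬(Q → S): α-rule — add Q, ¬S.
    ¬((S ∨ S) ↔ ¬S): β-rule — branch into (S ∨ S), ¬¬S  //  ¬(S ∨ S), ¬S.
      branch 2.1 (add (S ∨ S), ¬¬S):
        × closes — contains both S and ¬S.
      branch 2.2 (add ¬(S ∨ S), ¬S):
        ¬(S ∨ S): α-rule — add ¬S, ¬S.
        ○ open, literals {P=1, Q=1, S=0}.
8 branches closed, 1 open.
Each open branch fixes some atoms; the unmentioned ones are free. Counting distinct full assignments: branch {P=1, Q=1, S=0} (R) contributes 2 new. Total: 2.

2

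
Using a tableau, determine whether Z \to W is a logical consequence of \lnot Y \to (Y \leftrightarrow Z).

No

Initial set: {T (\lnot Y \to (Y \leftrightarrow Z)); F (Z \to W)}.
F (Z \to W): α-rule — add T Z, F W.
T (\lnot Y \to (Y \leftrightarrow Z)): β-rule — branch into F \lnot Y  //  T (Y \leftrightarrow Z).
  branch 1 (add F \lnot Y):
    ○ open, literals {W=F, Y=T, Z=T}.
  branch 2 (add T (Y \leftrightarrow Z)):
    T (Y \leftrightarrow Z): β-rule — branch into T Y, T Z  //  F Y, F Z.
      branch 2.1 (add T Y, T Z):
        ○ open, literals {W=F, Y=T, Z=T}.
      branch 2.2 (add F Y, F Z):
        × closes — contains both Z and \lnot Z.
1 branch closed, 2 open.
An open branch gives a countermodel: W=F, Y=T, Z=T (unmentioned atoms arbitrary); the premises hold there but the conclusion fails.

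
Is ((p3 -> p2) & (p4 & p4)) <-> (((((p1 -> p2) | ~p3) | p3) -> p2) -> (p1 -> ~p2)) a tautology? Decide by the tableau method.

Not valid

Assume the negation and expand:
Initial set: {~(((p3 -> p2) & (p4 & p4)) <-> (((((p1 -> p2) | ~p3) | p3) -> p2) -> (p1 -> ~p2)))}.
~(((p3 -> p2) & (p4 & p4)) <-> (((((p1 -> p2) | ~p3) | p3) -> p2) -> (p1 -> ~p2))): β-rule — branch into ((p3 -> p2) & (p4 & p4)), ~(((((p1 -> p2) | ~p3) | p3) -> p2) -> (p1 -> ~p2))  //  ~((p3 -> p2) & (p4 & p4)), (((((p1 -> p2) | ~p3) | p3) -> p2) -> (p1 -> ~p2)).
  branch 1 (add ((p3 -> p2) & (p4 & p4)), ~(((((p1 -> p2) | ~p3) | p3) -> p2) -> (p1 -> ~p2))):
    ((p3 -> p2) & (p4 & p4)): α-rule — add (p3 -> p2), (p4 & p4).
    ~(((((p1 -> p2) | ~p3) | p3) -> p2) -> (p1 -> ~p2)): α-rule — add ((((p1 -> p2) | ~p3) | p3) -> p2), ~(p1 -> ~p2).
    (p4 & p4): α-rule — add p4, p4.
    ~(p1 -> ~p2): α-rule — add p1, ~~p2.
    (p3 -> p2): β-rule — branch into ~p3  //  p2.
      branch 1.1 (add ~p3):
        ((((p1 -> p2) | ~p3) | p3) -> p2): β-rule — branch into ~(((p1 -> p2) | ~p3) | p3)  //  p2.
          branch 1.1.1 (add ~(((p1 -> p2) | ~p3) | p3)):
            ~(((p1 -> p2) | ~p3) | p3): α-rule — add ~((p1 -> p2) | ~p3), ~p3.
            ~((p1 -> p2) | ~p3): α-rule — add ~(p1 -> p2), ~~p3.
            × closes — contains both p3 and ~p3.
          branch 1.1.2 (add p2):
            ○ open, literals {p1=T, p2=T, p3=F, p4=T}.
      branch 1.2 (add p2):
        ((((p1 -> p2) | ~p3) | p3) -> p2): β-rule — branch into ~(((p1 -> p2) | ~p3) | p3)  //  p2.
          branch 1.2.1 (add ~(((p1 -> p2) | ~p3) | p3)):
            ~(((p1 -> p2) | ~p3) | p3): α-rule — add ~((p1 -> p2) | ~p3), ~p3.
            ~((p1 -> p2) | ~p3): α-rule — add ~(p1 -> p2), ~~p3.
            × closes — contains both p3 and ~p3.
          branch 1.2.2 (add p2):
            ○ open, literals {p1=T, p2=T, p4=T}.
  branch 2 (add ~((p3 -> p2) & (p4 & p4)), (((((p1 -> p2) | ~p3) | p3) -> p2) -> (p1 -> ~p2))):
    ~((p3 -> p2) & (p4 & p4)): β-rule — branch into ~(p3 -> p2)  //  ~(p4 & p4).
      branch 2.1 (add ~(p3 -> p2)):
        ~(p3 -> p2): α-rule — add p3, ~p2.
        (((((p1 -> p2) | ~p3) | p3) -> p2) -> (p1 -> ~p2)): β-rule — branch into ~((((p1 -> p2) | ~p3) | p3) -> p2)  //  (p1 -> ~p2).
          branch 2.1.1 (add ~((((p1 -> p2) | ~p3) | p3) -> p2)):
            ~((((p1 -> p2) | ~p3) | p3) -> p2): α-rule — add (((p1 -> p2) | ~p3) | p3), ~p2.
            (((p1 -> p2) | ~p3) | p3): β-rule — branch into ((p1 -> p2) | ~p3)  //  p3.
              branch 2.1.1.1 (add ((p1 -> p2) | ~p3)):
                ((p1 -> p2) | ~p3): β-rule — branch into (p1 -> p2)  //  ~p3.
                  branch 2.1.1.1.1 (add (p1 -> p2)):
                    (p1 -> p2): β-rule — branch into ~p1  //  p2.
                      branch 2.1.1.1.1.1 (add ~p1):
                        ○ open, literals {p1=F, p2=F, p3=T}.
                      branch 2.1.1.1.1.2 (add p2):
                        × closes — contains both p2 and ~p2.
                  branch 2.1.1.1.2 (add ~p3):
                    × closes — contains both p3 and ~p3.
              branch 2.1.1.2 (add p3):
                ○ open, literals {p2=F, p3=T}.
          branch 2.1.2 (add (p1 -> ~p2)):
            (p1 -> ~p2): β-rule — branch into ~p1  //  ~p2.
              branch 2.1.2.1 (add ~p1):
                ○ open, literals {p1=F, p2=F, p3=T}.
              branch 2.1.2.2 (add ~p2):
                ○ open, literals {p2=F, p3=T}.
      branch 2.2 (add ~(p4 & p4)):
        (((((p1 -> p2) | ~p3) | p3) -> p2) -> (p1 -> ~p2)): β-rule — branch into ~((((p1 -> p2) | ~p3) | p3) -> p2)  //  (p1 -> ~p2).
          branch 2.2.1 (add ~((((p1 -> p2) | ~p3) | p3) -> p2)):
            ~((((p1 -> p2) | ~p3) | p3) -> p2): α-rule — add (((p1 -> p2) | ~p3) | p3), ~p2.
            ~(p4 & p4): β-rule — branch into ~p4  //  ~p4.
              branch 2.2.1.1 (add ~p4):
                (((p1 -> p2) | ~p3) | p3): β-rule — branch into ((p1 -> p2) | ~p3)  //  p3.
                  branch 2.2.1.1.1 (add ((p1 -> p2) | ~p3)):
                    ((p1 -> p2) | ~p3): β-rule — branch into (p1 -> p2)  //  ~p3.
                      branch 2.2.1.1.1.1 (add (p1 -> p2)):
                        (p1 -> p2): β-rule — branch into ~p1  //  p2.
                          branch 2.2.1.1.1.1.1 (add ~p1):
                            ○ open, literals {p1=F, p2=F, p4=F}.
                          branch 2.2.1.1.1.1.2 (add p2):
                            × closes — contains both p2 and ~p2.
                      branch 2.2.1.1.1.2 (add ~p3):
                        ○ open, literals {p2=F, p3=F, p4=F}.
                  branch 2.2.1.1.2 (add p3):
                    ○ open, literals {p2=F, p3=T, p4=F}.
              branch 2.2.1.2 (add ~p4):
                (((p1 -> p2) | ~p3) | p3): β-rule — branch into ((p1 -> p2) | ~p3)  //  p3.
                  branch 2.2.1.2.1 (add ((p1 -> p2) | ~p3)):
                    ((p1 -> p2) | ~p3): β-rule — branch into (p1 -> p2)  //  ~p3.
                      branch 2.2.1.2.1.1 (add (p1 -> p2)):
                        (p1 -> p2): β-rule — branch into ~p1  //  p2.
                          branch 2.2.1.2.1.1.1 (add ~p1):
                            ○ open, literals {p1=F, p2=F, p4=F}.
                          branch 2.2.1.2.1.1.2 (add p2):
                            × closes — contains both p2 and ~p2.
                      branch 2.2.1.2.1.2 (add ~p3):
                        ○ open, literals {p2=F, p3=F, p4=F}.
                  branch 2.2.1.2.2 (add p3):
                    ○ open, literals {p2=F, p3=T, p4=F}.
          branch 2.2.2 (add (p1 -> ~p2)):
            ~(p4 & p4): β-rule — branch into ~p4  //  ~p4.
              branch 2.2.2.1 (add ~p4):
                (p1 -> ~p2): β-rule — branch into ~p1  //  ~p2.
                  branch 2.2.2.1.1 (add ~p1):
                    ○ open, literals {p1=F, p4=F}.
                  branch 2.2.2.1.2 (add ~p2):
                    ○ open, literals {p2=F, p4=F}.
              branch 2.2.2.2 (add ~p4):
                (p1 -> ~p2): β-rule — branch into ~p1  //  ~p2.
                  branch 2.2.2.2.1 (add ~p1):
                    ○ open, literals {p1=F, p4=F}.
                  branch 2.2.2.2.2 (add ~p2):
                    ○ open, literals {p2=F, p4=F}.
6 branches closed, 16 open.
An open branch gives a countermodel: p1=T, p2=T, p3=F, p4=T (unmentioned atoms arbitrary); under it the original formula is false.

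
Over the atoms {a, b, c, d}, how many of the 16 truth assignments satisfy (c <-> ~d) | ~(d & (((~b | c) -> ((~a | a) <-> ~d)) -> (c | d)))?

12

Initial set: {((c <-> ~d) | ~(d & (((~b | c) -> ((~a | a) <-> ~d)) -> (c | d))))}.
((c <-> ~d) | ~(d & (((~b | c) -> ((~a | a) <-> ~d)) -> (c | d)))): β-rule — branch into (c <-> ~d)  //  ~(d & (((~b | c) -> ((~a | a) <-> ~d)) -> (c | d))).
  branch 1 (add (c <-> ~d)):
    (c <-> ~d): β-rule — branch into c, ~d  //  ~c, ~~d.
      branch 1.1 (add c, ~d):
        ○ open, literals {c=1, d=0}.
      branch 1.2 (add ~c, ~~d):
        ○ open, literals {c=0, d=1}.
  branch 2 (add ~(d & (((~b | c) -> ((~a | a) <-> ~d)) -> (c | d)))):
    ~(d & (((~b | c) -> ((~a | a) <-> ~d)) -> (c | d))): β-rule — branch into ~d  //  ~(((~b | c) -> ((~a | a) <-> ~d)) -> (c | d)).
      branch 2.1 (add ~d):
        ○ open, literals {d=0}.
      branch 2.2 (add ~(((~b | c) -> ((~a | a) <-> ~d)) -> (c | d))):
        ~(((~b | c) -> ((~a | a) <-> ~d)) -> (c | d)): α-rule — add ((~b | c) -> ((~a | a) <-> ~d)), ~(c | d).
        ~(c | d): α-rule — add ~c, ~d.
        ((~b | c) -> ((~a | a) <-> ~d)): β-rule — branch into ~(~b | c)  //  ((~a | a) <-> ~d).
          branch 2.2.1 (add ~(~b | c)):
            ~(~b | c): α-rule — add ~~b, ~c.
            ○ open, literals {b=1, c=0, d=0}.
          branch 2.2.2 (add ((~a | a) <-> ~d)):
            ((~a | a) <-> ~d): β-rule — branch into (~a | a), ~d  //  ~(~a | a), ~~d.
              branch 2.2.2.1 (add (~a | a), ~d):
                (~a | a): β-rule — branch into ~a  //  a.
                  branch 2.2.2.1.1 (add ~a):
                    ○ open, literals {a=0, c=0, d=0}.
                  branch 2.2.2.1.2 (add a):
                    ○ open, literals {a=1, c=0, d=0}.
              branch 2.2.2.2 (add ~(~a | a), ~~d):
                × closes — contains both d and ~d.
1 branch closed, 6 open.
Each open branch fixes some atoms; the unmentioned ones are free. Counting distinct full assignments: branch {c=1, d=0} (a, b) contributes 4 new; branch {c=0, d=1} (a, b) contributes 4 new; branch {d=0} (a, b, c) contributes 4 new; branch {b=1, c=0, d=0} (a) contributes 0 new; branch {a=0, c=0, d=0} (b) contributes 0 new; branch {a=1, c=0, d=0} (b) contributes 0 new. Total: 12.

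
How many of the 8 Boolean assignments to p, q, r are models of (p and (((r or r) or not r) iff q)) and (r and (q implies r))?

Initial set: {T ((p and (((r or r) or not r) iff q)) and (r and (q implies r)))}.
T ((p and (((r or r) or not r) iff q)) and (r and (q implies r))): α-rule — add T (p and (((r or r) or not r) iff q)), T (r and (q implies r)).
T (p and (((r or r) or not r) iff q)): α-rule — add T p, T (((r or r) or not r) iff q).
T (r and (q implies r)): α-rule — add T r, T (q implies r).
T (((r or r) or not r) iff q): β-rule — branch into T ((r or r) or not r), T q  //  F ((r or r) or not r), F q.
  branch 1 (add T ((r or r) or not r), T q):
    T (q implies r): β-rule — branch into F q  //  T r.
      branch 1.1 (add F q):
        × closes — contains both q and not q.
      branch 1.2 (add T r):
        T ((r or r) or not r): β-rule — branch into T (r or r)  //  T not r.
          branch 1.2.1 (add T (r or r)):
            T (r or r): β-rule — branch into T r  //  T r.
              branch 1.2.1.1 (add T r):
                ○ open, literals {p=true, q=true, r=true}.
              branch 1.2.1.2 (add T r):
                ○ open, literals {p=true, q=true, r=true}.
          branch 1.2.2 (add T not r):
            × closes — contains both r and not r.
  branch 2 (add F ((r or r) or not r), F q):
    F ((r or r) or not r): α-rule — add F (r or r), F not r.
    F (r or r): α-rule — add F r, F r.
    × closes — contains both r and not r.
3 branches closed, 2 open.
Each open branch fixes some atoms; the unmentioned ones are free. Counting distinct full assignments: branch {p=true, q=true, r=true} (none free) contributes 1 new; branch {p=true, q=true, r=true} (none free) contributes 0 new. Total: 1.

1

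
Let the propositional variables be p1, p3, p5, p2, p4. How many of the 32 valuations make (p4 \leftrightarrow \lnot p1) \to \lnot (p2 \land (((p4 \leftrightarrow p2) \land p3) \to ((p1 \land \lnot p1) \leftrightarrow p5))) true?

Initial set: {((p4 \leftrightarrow \lnot p1) \to \lnot (p2 \land (((p4 \leftrightarrow p2) \land p3) \to ((p1 \land \lnot p1) \leftrightarrow p5))))}.
((p4 \leftrightarrow \lnot p1) \to \lnot (p2 \land (((p4 \leftrightarrow p2) \land p3) \to ((p1 \land \lnot p1) \leftrightarrow p5)))): β-rule — branch into \lnot (p4 \leftrightarrow \lnot p1)  //  \lnot (p2 \land (((p4 \leftrightarrow p2) \land p3) \to ((p1 \land \lnot p1) \leftrightarrow p5))).
  branch 1 (add \lnot (p4 \leftrightarrow \lnot p1)):
    \lnot (p4 \leftrightarrow \lnot p1): β-rule — branch into p4, \lnot \lnot p1  //  \lnot p4, \lnot p1.
      branch 1.1 (add p4, \lnot \lnot p1):
        ○ open, literals {p1=true, p4=true}.
      branch 1.2 (add \lnot p4, \lnot p1):
        ○ open, literals {p1=false, p4=false}.
  branch 2 (add \lnot (p2 \land (((p4 \leftrightarrow p2) \land p3) \to ((p1 \land \lnot p1) \leftrightarrow p5)))):
    \lnot (p2 \land (((p4 \leftrightarrow p2) \land p3) \to ((p1 \land \lnot p1) \leftrightarrow p5))): β-rule — branch into \lnot p2  //  \lnot (((p4 \leftrightarrow p2) \land p3) \to ((p1 \land \lnot p1) \leftrightarrow p5)).
      branch 2.1 (add \lnot p2):
        ○ open, literals {p2=false}.
      branch 2.2 (add \lnot (((p4 \leftrightarrow p2) \land p3) \to ((p1 \land \lnot p1) \leftrightarrow p5))):
        \lnot (((p4 \leftrightarrow p2) \land p3) \to ((p1 \land \lnot p1) \leftrightarrow p5)): α-rule — add ((p4 \leftrightarrow p2) \land p3), \lnot ((p1 \land \lnot p1) \leftrightarrow p5).
        ((p4 \leftrightarrow p2) \land p3): α-rule — add (p4 \leftrightarrow p2), p3.
        \lnot ((p1 \land \lnot p1) \leftrightarrow p5): β-rule — branch into (p1 \land \lnot p1), \lnot p5  //  \lnot (p1 \land \lnot p1), p5.
          branch 2.2.1 (add (p1 \land \lnot p1), \lnot p5):
            (p1 \land \lnot p1): α-rule — add p1, \lnot p1.
            × closes — contains both p1 and \lnot p1.
          branch 2.2.2 (add \lnot (p1 \land \lnot p1), p5):
            (p4 \leftrightarrow p2): β-rule — branch into p4, p2  //  \lnot p4, \lnot p2.
              branch 2.2.2.1 (add p4, p2):
                \lnot (p1 \land \lnot p1): β-rule — branch into \lnot p1  //  \lnot \lnot p1.
                  branch 2.2.2.1.1 (add \lnot p1):
                    ○ open, literals {p1=false, p2=true, p3=true, p4=true, p5=true}.
                  branch 2.2.2.1.2 (add \lnot \lnot p1):
                    ○ open, literals {p1=true, p2=true, p3=true, p4=true, p5=true}.
              branch 2.2.2.2 (add \lnot p4, \lnot p2):
                \lnot (p1 \land \lnot p1): β-rule — branch into \lnot p1  //  \lnot \lnot p1.
                  branch 2.2.2.2.1 (add \lnot p1):
                    ○ open, literals {p1=false, p2=false, p3=true, p4=false, p5=true}.
                  branch 2.2.2.2.2 (add \lnot \lnot p1):
                    ○ open, literals {p1=true, p2=false, p3=true, p4=false, p5=true}.
1 branch closed, 7 open.
Each open branch fixes some atoms; the unmentioned ones are free. Counting distinct full assignments: branch {p1=true, p4=true} (p3, p5, p2) contributes 8 new; branch {p1=false, p4=false} (p3, p5, p2) contributes 8 new; branch {p2=false} (p1, p3, p5, p4) contributes 8 new; branch {p1=false, p2=true, p3=true, p4=true, p5=true} (none free) contributes 1 new; branch {p1=true, p2=true, p3=true, p4=true, p5=true} (none free) contributes 0 new; branch {p1=false, p2=false, p3=true, p4=false, p5=true} (none free) contributes 0 new; branch {p1=true, p2=false, p3=true, p4=false, p5=true} (none free) contributes 0 new. Total: 25.

25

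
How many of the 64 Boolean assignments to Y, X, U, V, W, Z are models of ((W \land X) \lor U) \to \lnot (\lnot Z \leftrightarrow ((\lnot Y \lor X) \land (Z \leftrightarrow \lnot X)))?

Initial set: {(((W \land X) \lor U) \to \lnot (\lnot Z \leftrightarrow ((\lnot Y \lor X) \land (Z \leftrightarrow \lnot X))))}.
(((W \land X) \lor U) \to \lnot (\lnot Z \leftrightarrow ((\lnot Y \lor X) \land (Z \leftrightarrow \lnot X)))): β-rule — branch into \lnot ((W \land X) \lor U)  //  \lnot (\lnot Z \leftrightarrow ((\lnot Y \lor X) \land (Z \leftrightarrow \lnot X))).
  branch 1 (add \lnot ((W \land X) \lor U)):
    \lnot ((W \land X) \lor U): α-rule — add \lnot (W \land X), \lnot U.
    \lnot (W \land X): β-rule — branch into \lnot W  //  \lnot X.
      branch 1.1 (add \lnot W):
        ○ open, literals {U=0, W=0}.
      branch 1.2 (add \lnot X):
        ○ open, literals {U=0, X=0}.
  branch 2 (add \lnot (\lnot Z \leftrightarrow ((\lnot Y \lor X) \land (Z \leftrightarrow \lnot X)))):
    \lnot (\lnot Z \leftrightarrow ((\lnot Y \lor X) \land (Z \leftrightarrow \lnot X))): β-rule — branch into \lnot Z, \lnot ((\lnot Y \lor X) \land (Z \leftrightarrow \lnot X))  //  \lnot \lnot Z, ((\lnot Y \lor X) \land (Z \leftrightarrow \lnot X)).
      branch 2.1 (add \lnot Z, \lnot ((\lnot Y \lor X) \land (Z \leftrightarrow \lnot X))):
        \lnot ((\lnot Y \lor X) \land (Z \leftrightarrow \lnot X)): β-rule — branch into \lnot (\lnot Y \lor X)  //  \lnot (Z \leftrightarrow \lnot X).
          branch 2.1.1 (add \lnot (\lnot Y \lor X)):
            \lnot (\lnot Y \lor X): α-rule — add \lnot \lnot Y, \lnot X.
            ○ open, literals {X=0, Y=1, Z=0}.
          branch 2.1.2 (add \lnot (Z \leftrightarrow \lnot X)):
            \lnot (Z \leftrightarrow \lnot X): β-rule — branch into Z, \lnot \lnot X  //  \lnot Z, \lnot X.
              branch 2.1.2.1 (add Z, \lnot \lnot X):
                × closes — contains both Z and \lnot Z.
              branch 2.1.2.2 (add \lnot Z, \lnot X):
                ○ open, literals {X=0, Z=0}.
      branch 2.2 (add \lnot \lnot Z, ((\lnot Y \lor X) \land (Z \leftrightarrow \lnot X))):
        ((\lnot Y \lor X) \land (Z \leftrightarrow \lnot X)): α-rule — add (\lnot Y \lor X), (Z \leftrightarrow \lnot X).
        (\lnot Y \lor X): β-rule — branch into \lnot Y  //  X.
          branch 2.2.1 (add \lnot Y):
            (Z \leftrightarrow \lnot X): β-rule — branch into Z, \lnot X  //  \lnot Z, \lnot \lnot X.
              branch 2.2.1.1 (add Z, \lnot X):
                ○ open, literals {X=0, Y=0, Z=1}.
              branch 2.2.1.2 (add \lnot Z, \lnot \lnot X):
                × closes — contains both Z and \lnot Z.
          branch 2.2.2 (add X):
            (Z \leftrightarrow \lnot X): β-rule — branch into Z, \lnot X  //  \lnot Z, \lnot \lnot X.
              branch 2.2.2.1 (add Z, \lnot X):
                × closes — contains both X and \lnot X.
              branch 2.2.2.2 (add \lnot Z, \lnot \lnot X):
                × closes — contains both Z and \lnot Z.
4 branches closed, 5 open.
Each open branch fixes some atoms; the unmentioned ones are free. Counting distinct full assignments: branch {U=0, W=0} (Y, X, V, Z) contributes 16 new; branch {U=0, X=0} (Y, V, W, Z) contributes 8 new; branch {X=0, Y=1, Z=0} (U, V, W) contributes 4 new; branch {X=0, Z=0} (Y, U, V, W) contributes 4 new; branch {X=0, Y=0, Z=1} (U, V, W) contributes 4 new. Total: 36.

36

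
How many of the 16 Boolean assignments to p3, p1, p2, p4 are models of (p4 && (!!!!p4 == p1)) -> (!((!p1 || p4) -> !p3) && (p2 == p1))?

Initial set: {((p4 && (!!!!p4 == p1)) -> (!((!p1 || p4) -> !p3) && (p2 == p1)))}.
((p4 && (!!!!p4 == p1)) -> (!((!p1 || p4) -> !p3) && (p2 == p1))): β-rule — branch into !(p4 && (!!!!p4 == p1))  //  (!((!p1 || p4) -> !p3) && (p2 == p1)).
  branch 1 (add !(p4 && (!!!!p4 == p1))):
    !(p4 && (!!!!p4 == p1)): β-rule — branch into !p4  //  !(!!!!p4 == p1).
      branch 1.1 (add !p4):
        ○ open, literals {p4=false}.
      branch 1.2 (add !(!!!!p4 == p1)):
        !(!!!!p4 == p1): β-rule — branch into !!!!p4, !p1  //  !!!!!p4, p1.
          branch 1.2.1 (add !!!!p4, !p1):
            !!!!p4: drop double negation, giving !!p4.
            !!p4: drop double negation, giving p4.
            ○ open, literals {p1=false, p4=true}.
          branch 1.2.2 (add !!!!!p4, p1):
            !!!!!p4: drop double negation, giving !!!p4.
            !!!p4: drop double negation, giving !p4.
            ○ open, literals {p1=true, p4=false}.
  branch 2 (add (!((!p1 || p4) -> !p3) && (p2 == p1))):
    (!((!p1 || p4) -> !p3) && (p2 == p1)): α-rule — add !((!p1 || p4) -> !p3), (p2 == p1).
    !((!p1 || p4) -> !p3): α-rule — add (!p1 || p4), !!p3.
    (p2 == p1): β-rule — branch into p2, p1  //  !p2, !p1.
      branch 2.1 (add p2, p1):
        (!p1 || p4): β-rule — branch into !p1  //  p4.
          branch 2.1.1 (add !p1):
            × closes — contains both p1 and !p1.
          branch 2.1.2 (add p4):
            ○ open, literals {p1=true, p2=true, p3=true, p4=true}.
      branch 2.2 (add !p2, !p1):
        (!p1 || p4): β-rule — branch into !p1  //  p4.
          branch 2.2.1 (add !p1):
            ○ open, literals {p1=false, p2=false, p3=true}.
          branch 2.2.2 (add p4):
            ○ open, literals {p1=false, p2=false, p3=true, p4=true}.
1 branch closed, 6 open.
Each open branch fixes some atoms; the unmentioned ones are free. Counting distinct full assignments: branch {p4=false} (p3, p1, p2) contributes 8 new; branch {p1=false, p4=true} (p3, p2) contributes 4 new; branch {p1=true, p4=false} (p3, p2) contributes 0 new; branch {p1=true, p2=true, p3=true, p4=true} (none free) contributes 1 new; branch {p1=false, p2=false, p3=true} (p4) contributes 0 new; branch {p1=false, p2=false, p3=true, p4=true} (none free) contributes 0 new. Total: 13.

13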